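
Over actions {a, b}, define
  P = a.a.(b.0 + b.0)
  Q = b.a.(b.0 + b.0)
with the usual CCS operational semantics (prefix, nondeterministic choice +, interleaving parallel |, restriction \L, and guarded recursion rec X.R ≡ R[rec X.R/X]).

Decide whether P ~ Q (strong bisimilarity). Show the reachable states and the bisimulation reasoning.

P ≁ Q

LTS(P): 4 reachable states
  p0 = a.a.(b.0 + b.0) ⊢ —a→ p1
  p1 = a.(b.0 + b.0) ⊢ —a→ p2
  p2 = b.0 + b.0 ⊢ —b→ p3
  p3 = 0 ⊢ stopped
LTS(Q): 4 reachable states
  q0 = b.a.(b.0 + b.0) ⊢ —b→ q1
  q1 = a.(b.0 + b.0) ⊢ —a→ q2
  q2 = b.0 + b.0 ⊢ —b→ q3
  q3 = 0 ⊢ stopped
Coarsest stable partition (strong bisimilarity classes):
  B0 = {p0}
  B1 = {p1, q1}
  B2 = {p2, q2}
  B3 = {p3, q3}
  B4 = {q0}
p0 ∈ B0, q0 ∈ B4 → different blocks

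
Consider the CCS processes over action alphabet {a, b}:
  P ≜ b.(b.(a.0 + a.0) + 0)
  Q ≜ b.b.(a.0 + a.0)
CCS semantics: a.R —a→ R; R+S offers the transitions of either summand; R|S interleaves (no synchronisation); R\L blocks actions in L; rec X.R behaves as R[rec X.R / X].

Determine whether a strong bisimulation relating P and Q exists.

YES

P's transition system — 4 states:
  p0 = b.(b.(a.0 + a.0) + 0) | =b=> p1
  p1 = b.(a.0 + a.0) + 0 | =b=> p2
  p2 = a.0 + a.0 | =a=> p3
  p3 = 0 | deadlocked
Q's transition system — 4 states:
  q0 = b.b.(a.0 + a.0) | =b=> q1
  q1 = b.(a.0 + a.0) | =b=> q2
  q2 = a.0 + a.0 | =a=> q3
  q3 = 0 | deadlocked
Bisimilarity quotient blocks:
  B0 = {p0, q0}
  B1 = {p1, q1}
  B2 = {p2, q2}
  B3 = {p3, q3}
p0 ∈ B0, q0 ∈ B0 → same block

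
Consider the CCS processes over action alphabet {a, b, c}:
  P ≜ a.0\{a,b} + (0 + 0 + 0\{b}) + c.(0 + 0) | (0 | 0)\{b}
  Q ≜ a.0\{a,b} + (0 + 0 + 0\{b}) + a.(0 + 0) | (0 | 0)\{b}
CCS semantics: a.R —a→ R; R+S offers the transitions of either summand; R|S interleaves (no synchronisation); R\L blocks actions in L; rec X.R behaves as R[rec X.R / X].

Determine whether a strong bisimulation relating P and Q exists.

LTS(P): 3 reachable states
  u0 = a.0\{a,b} + (0 + 0 + 0\{b}) + c.(0 + 0) | (0 | 0)\{b} has moves --a--▸ u1, --c--▸ u2
  u1 = 0\{a,b} has moves ·
  u2 = (0 + 0) | (0 | 0)\{b} has moves ·
LTS(Q): 3 reachable states
  v0 = a.0\{a,b} + (0 + 0 + 0\{b}) + a.(0 + 0) | (0 | 0)\{b} has moves --a--▸ v1, --a--▸ v2
  v1 = (0 + 0) | (0 | 0)\{b} has moves ·
  v2 = 0\{a,b} has moves ·
Bisimilarity quotient blocks:
  B0 = {u0}
  B1 = {u1, u2, v1, v2}
  B2 = {v0}
u0 ∈ B0, v0 ∈ B2 → different blocks

NO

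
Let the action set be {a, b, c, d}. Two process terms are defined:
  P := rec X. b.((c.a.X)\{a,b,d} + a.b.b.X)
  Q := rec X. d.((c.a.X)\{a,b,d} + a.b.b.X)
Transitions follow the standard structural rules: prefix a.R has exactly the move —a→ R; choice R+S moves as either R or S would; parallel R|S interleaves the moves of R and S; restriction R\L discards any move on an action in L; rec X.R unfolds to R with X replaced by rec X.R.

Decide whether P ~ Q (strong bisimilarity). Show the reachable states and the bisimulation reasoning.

P ≁ Q

LTS(P): 5 reachable states
  u0 = rec X. b.((c.a.X)\{a,b,d} + a.b.b.X) ⊢ -b-> u1
  u1 = (c.a.(rec X. b.((c.a.X)\{a,b,d} + a.b.b.X)))\{a,b,d} + a.b.b.(rec X. b.((c.a.X)\{a,b,d} + a.b.b.X)) ⊢ -a-> u2, -c-> u3
  u2 = b.b.(rec X. b.((c.a.X)\{a,b,d} + a.b.b.X)) ⊢ -b-> u4
  u3 = (a.(rec X. b.((c.a.X)\{a,b,d} + a.b.b.X)))\{a,b,d} ⊢ stopped
  u4 = b.(rec X. b.((c.a.X)\{a,b,d} + a.b.b.X)) ⊢ -b-> u0
LTS(Q): 5 reachable states
  v0 = rec X. d.((c.a.X)\{a,b,d} + a.b.b.X) ⊢ -d-> v1
  v1 = (c.a.(rec X. d.((c.a.X)\{a,b,d} + a.b.b.X)))\{a,b,d} + a.b.b.(rec X. d.((c.a.X)\{a,b,d} + a.b.b.X)) ⊢ -a-> v2, -c-> v3
  v2 = b.b.(rec X. d.((c.a.X)\{a,b,d} + a.b.b.X)) ⊢ -b-> v4
  v3 = (a.(rec X. d.((c.a.X)\{a,b,d} + a.b.b.X)))\{a,b,d} ⊢ stopped
  v4 = b.(rec X. d.((c.a.X)\{a,b,d} + a.b.b.X)) ⊢ -b-> v0
Partition-refinement fixed point:
  B0 = {u0}
  B1 = {u1}
  B2 = {u2}
  B3 = {u4}
  B4 = {u3, v3}
  B5 = {v0}
  B6 = {v1}
  B7 = {v2}
  B8 = {v4}
u0 ∈ B0, v0 ∈ B5 → different blocks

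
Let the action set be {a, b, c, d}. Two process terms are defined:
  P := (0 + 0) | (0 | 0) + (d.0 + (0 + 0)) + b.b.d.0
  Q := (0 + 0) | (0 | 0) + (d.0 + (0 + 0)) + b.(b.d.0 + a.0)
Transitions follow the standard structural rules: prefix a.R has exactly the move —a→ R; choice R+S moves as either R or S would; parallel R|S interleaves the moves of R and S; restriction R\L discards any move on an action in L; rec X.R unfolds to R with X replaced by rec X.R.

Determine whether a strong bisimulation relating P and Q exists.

not bisimilar

P's transition system — 4 states:
  p0 = (0 + 0) | (0 | 0) + (d.0 + (0 + 0)) + b.b.d.0 | -b-> p1, -d-> p2
  p1 = b.d.0 | -b-> p3
  p2 = 0 | (no moves)
  p3 = d.0 | -d-> p2
Q's transition system — 4 states:
  q0 = (0 + 0) | (0 | 0) + (d.0 + (0 + 0)) + b.(b.d.0 + a.0) | -b-> q1, -d-> q2
  q1 = b.d.0 + a.0 | -a-> q2, -b-> q3
  q2 = 0 | (no moves)
  q3 = d.0 | -d-> q2
Bisimilarity quotient blocks:
  B0 = {p0}
  B1 = {p2, q2}
  B2 = {p1}
  B3 = {p3, q3}
  B4 = {q0}
  B5 = {q1}
p0 ∈ B0, q0 ∈ B4 → different blocks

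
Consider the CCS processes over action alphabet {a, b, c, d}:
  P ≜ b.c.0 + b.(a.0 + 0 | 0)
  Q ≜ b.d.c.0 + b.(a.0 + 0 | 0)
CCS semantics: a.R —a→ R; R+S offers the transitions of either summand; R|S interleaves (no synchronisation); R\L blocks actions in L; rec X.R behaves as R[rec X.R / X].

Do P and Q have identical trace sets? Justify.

LTS(P): 4 reachable states
  p0 = b.c.0 + b.(a.0 + 0 | 0) :: —b→ p1, —b→ p2
  p1 = a.0 + 0 | 0 :: —a→ p3
  p2 = c.0 :: —c→ p3
  p3 = 0 :: deadlocked
LTS(Q): 5 reachable states
  q0 = b.d.c.0 + b.(a.0 + 0 | 0) :: —b→ q1, —b→ q2
  q1 = a.0 + 0 | 0 :: —a→ q3
  q2 = d.c.0 :: —d→ q4
  q3 = 0 :: deadlocked
  q4 = c.0 :: —c→ q3
Trace ⟨bc⟩ through P, begin at {p0}:
  [1] b ⇒ {p1, p2}
  [2] c ⇒ {p3}
  ✓ P
Trace ⟨bc⟩ through Q, begin at {q0}:
  [1] b ⇒ {q1, q2}
  [2] c ⇒ ∅  — Q cannot continue

trace-distinct — witness ⟨bc⟩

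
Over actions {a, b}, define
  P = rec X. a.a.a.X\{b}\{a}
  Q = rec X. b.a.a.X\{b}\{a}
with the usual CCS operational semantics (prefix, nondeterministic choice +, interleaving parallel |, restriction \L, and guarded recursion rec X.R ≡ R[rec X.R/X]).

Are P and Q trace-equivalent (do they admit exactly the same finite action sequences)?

P's transition system — 4 states:
  s0 = rec X. a.a.a.X\{b}\{a} :: =a=> s1
  s1 = a.a.(rec X. a.a.a.X\{b}\{a})\{b}\{a} :: =a=> s2
  s2 = a.(rec X. a.a.a.X\{b}\{a})\{b}\{a} :: =a=> s3
  s3 = (rec X. a.a.a.X\{b}\{a})\{b}\{a} :: deadlocked
Q's transition system — 4 states:
  t0 = rec X. b.a.a.X\{b}\{a} :: =b=> t1
  t1 = a.a.(rec X. b.a.a.X\{b}\{a})\{b}\{a} :: =a=> t2
  t2 = a.(rec X. b.a.a.X\{b}\{a})\{b}\{a} :: =a=> t3
  t3 = (rec X. b.a.a.X\{b}\{a})\{b}\{a} :: deadlocked
Run σ = ⟨a⟩ on P: start {s0}
  step 1 (a): {s1}
  P completes σ.
Run σ = ⟨a⟩ on Q: start {t0}
  step 1 (a): ∅ (Q stuck)

traces(P) ≠ traces(Q) — witness ⟨a⟩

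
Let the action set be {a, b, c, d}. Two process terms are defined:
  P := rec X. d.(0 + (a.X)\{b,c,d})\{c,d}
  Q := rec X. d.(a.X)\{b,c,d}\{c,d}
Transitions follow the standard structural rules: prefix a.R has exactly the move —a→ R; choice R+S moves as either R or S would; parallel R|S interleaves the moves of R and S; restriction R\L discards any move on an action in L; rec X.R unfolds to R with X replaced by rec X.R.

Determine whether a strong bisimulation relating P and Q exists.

Reachable graph of P (3 states):
  m0 = rec X. d.(0 + (a.X)\{b,c,d})\{c,d} → —d→ m1
  m1 = (0 + (a.(rec X. d.(0 + (a.X)\{b,c,d})\{c,d}))\{b,c,d})\{c,d} → —a→ m2
  m2 = (rec X. d.(0 + (a.X)\{b,c,d})\{c,d})\{b,c,d}\{c,d} → ·
Reachable graph of Q (3 states):
  n0 = rec X. d.(a.X)\{b,c,d}\{c,d} → —d→ n1
  n1 = (a.(rec X. d.(a.X)\{b,c,d}\{c,d}))\{b,c,d}\{c,d} → —a→ n2
  n2 = (rec X. d.(a.X)\{b,c,d}\{c,d})\{b,c,d}\{c,d} → ·
Partition-refinement fixed point:
  B0 = {m0, n0}
  B1 = {m1, n1}
  B2 = {m2, n2}
m0 ∈ B0, n0 ∈ B0 → same block

bisimilar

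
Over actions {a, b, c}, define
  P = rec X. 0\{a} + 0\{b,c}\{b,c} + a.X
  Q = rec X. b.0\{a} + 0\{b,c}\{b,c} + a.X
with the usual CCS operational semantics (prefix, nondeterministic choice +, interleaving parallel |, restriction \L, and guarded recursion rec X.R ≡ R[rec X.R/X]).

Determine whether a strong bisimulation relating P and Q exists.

P ≁ Q

Reachable graph of P (1 states):
  s0 = rec X. 0\{a} + 0\{b,c}\{b,c} + a.X ⊢ --a--▸ s0
Reachable graph of Q (2 states):
  t0 = rec X. b.0\{a} + 0\{b,c}\{b,c} + a.X ⊢ --a--▸ t0, --b--▸ t1
  t1 = 0\{a} ⊢ ∅
Coarsest stable partition (strong bisimilarity classes):
  B0 = {s0}
  B1 = {t0}
  B2 = {t1}
s0 ∈ B0, t0 ∈ B1 → different blocks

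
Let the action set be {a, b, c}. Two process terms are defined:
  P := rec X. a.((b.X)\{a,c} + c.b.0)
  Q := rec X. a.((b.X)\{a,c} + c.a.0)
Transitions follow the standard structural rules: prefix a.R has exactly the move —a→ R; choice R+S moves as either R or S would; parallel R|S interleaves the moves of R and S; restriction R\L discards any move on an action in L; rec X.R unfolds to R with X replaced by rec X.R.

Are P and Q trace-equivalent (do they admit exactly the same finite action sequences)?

trace-distinct — witness ⟨acb⟩

Reachable graph of P (5 states):
  u0 = rec X. a.((b.X)\{a,c} + c.b.0) | —a→ u1
  u1 = (b.(rec X. a.((b.X)\{a,c} + c.b.0)))\{a,c} + c.b.0 | —b→ u2, —c→ u3
  u2 = (rec X. a.((b.X)\{a,c} + c.b.0))\{a,c} | deadlocked
  u3 = b.0 | —b→ u4
  u4 = 0 | deadlocked
Reachable graph of Q (5 states):
  v0 = rec X. a.((b.X)\{a,c} + c.a.0) | —a→ v1
  v1 = (b.(rec X. a.((b.X)\{a,c} + c.a.0)))\{a,c} + c.a.0 | —b→ v2, —c→ v3
  v2 = (rec X. a.((b.X)\{a,c} + c.a.0))\{a,c} | deadlocked
  v3 = a.0 | —a→ v4
  v4 = 0 | deadlocked
Run σ = ⟨acb⟩ on P: start {u0}
  after a @ step 1: {u1}
  after c @ step 2: {u3}
  after b @ step 3: {u4}
  — P admits the full trace.
Run σ = ⟨acb⟩ on Q: start {v0}
  after a @ step 1: {v1}
  after c @ step 2: {v3}
  after b @ step 3: ∅  — Q cannot continue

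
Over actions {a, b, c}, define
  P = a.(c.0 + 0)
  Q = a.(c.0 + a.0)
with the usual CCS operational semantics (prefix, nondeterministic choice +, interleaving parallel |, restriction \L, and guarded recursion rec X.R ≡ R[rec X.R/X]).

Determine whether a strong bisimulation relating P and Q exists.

P ≁ Q

P's transition system — 3 states:
  m0 = a.(c.0 + 0) | —a→ m1
  m1 = c.0 + 0 | —c→ m2
  m2 = 0 | (no moves)
Q's transition system — 3 states:
  n0 = a.(c.0 + a.0) | —a→ n1
  n1 = c.0 + a.0 | —a→ n2, —c→ n2
  n2 = 0 | (no moves)
Bisimilarity quotient blocks:
  B0 = {m0}
  B1 = {m1}
  B2 = {m2, n2}
  B3 = {n0}
  B4 = {n1}
m0 ∈ B0, n0 ∈ B3 → different blocks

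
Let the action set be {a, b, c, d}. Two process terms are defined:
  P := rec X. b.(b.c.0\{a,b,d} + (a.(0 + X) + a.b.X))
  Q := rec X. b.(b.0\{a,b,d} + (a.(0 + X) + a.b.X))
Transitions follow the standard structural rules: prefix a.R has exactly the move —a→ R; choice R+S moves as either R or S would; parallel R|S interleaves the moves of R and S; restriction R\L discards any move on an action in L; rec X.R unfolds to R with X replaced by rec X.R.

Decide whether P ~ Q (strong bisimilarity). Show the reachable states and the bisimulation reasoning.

P ≁ Q

Reachable graph of P (6 states):
  m0 = rec X. b.(b.c.0\{a,b,d} + (a.(0 + X) + a.b.X)) :: -b-> m1
  m1 = b.c.0\{a,b,d} + (a.(0 + (rec X. b.(b.c.0\{a,b,d} + (a.(0 + X) + a.b.X)))) + a.b.(rec X. b.(b.c.0\{a,b,d} + (a.(0 + X) + a.b.X)))) :: -a-> m2, -a-> m3, -b-> m4
  m2 = 0 + (rec X. b.(b.c.0\{a,b,d} + (a.(0 + X) + a.b.X))) :: -b-> m1
  m3 = b.(rec X. b.(b.c.0\{a,b,d} + (a.(0 + X) + a.b.X))) :: -b-> m0
  m4 = c.0\{a,b,d} :: -c-> m5
  m5 = 0\{a,b,d} :: stopped
Reachable graph of Q (5 states):
  n0 = rec X. b.(b.0\{a,b,d} + (a.(0 + X) + a.b.X)) :: -b-> n1
  n1 = b.0\{a,b,d} + (a.(0 + (rec X. b.(b.0\{a,b,d} + (a.(0 + X) + a.b.X)))) + a.b.(rec X. b.(b.0\{a,b,d} + (a.(0 + X) + a.b.X)))) :: -a-> n2, -a-> n3, -b-> n4
  n2 = 0 + (rec X. b.(b.0\{a,b,d} + (a.(0 + X) + a.b.X))) :: -b-> n1
  n3 = b.(rec X. b.(b.0\{a,b,d} + (a.(0 + X) + a.b.X))) :: -b-> n0
  n4 = 0\{a,b,d} :: stopped
Partition-refinement fixed point:
  B0 = {m0, m2}
  B1 = {m1}
  B2 = {m3}
  B3 = {m4}
  B4 = {m5, n4}
  B5 = {n0, n2}
  B6 = {n1}
  B7 = {n3}
m0 ∈ B0, n0 ∈ B5 → different blocks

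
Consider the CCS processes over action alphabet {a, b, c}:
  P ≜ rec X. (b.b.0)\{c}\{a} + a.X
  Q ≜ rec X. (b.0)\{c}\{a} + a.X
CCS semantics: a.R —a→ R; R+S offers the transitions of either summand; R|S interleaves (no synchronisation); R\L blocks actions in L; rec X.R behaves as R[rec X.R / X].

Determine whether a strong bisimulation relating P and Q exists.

not bisimilar

LTS(P): 3 reachable states
  u0 = rec X. (b.b.0)\{c}\{a} + a.X :: —a→ u0, —b→ u1
  u1 = (b.0)\{c}\{a} :: —b→ u2
  u2 = 0\{c}\{a} :: stopped
LTS(Q): 2 reachable states
  v0 = rec X. (b.0)\{c}\{a} + a.X :: —a→ v0, —b→ v1
  v1 = 0\{c}\{a} :: stopped
Bisimilarity quotient blocks:
  B0 = {u0}
  B1 = {u1}
  B2 = {u2, v1}
  B3 = {v0}
u0 ∈ B0, v0 ∈ B3 → different blocks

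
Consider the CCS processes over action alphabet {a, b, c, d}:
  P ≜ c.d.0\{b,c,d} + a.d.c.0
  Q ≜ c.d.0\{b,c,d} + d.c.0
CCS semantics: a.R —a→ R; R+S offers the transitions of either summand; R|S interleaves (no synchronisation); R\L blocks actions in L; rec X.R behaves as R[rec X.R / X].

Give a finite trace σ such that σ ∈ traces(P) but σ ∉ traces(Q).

Reachable graph of P (6 states):
  p0 = c.d.0\{b,c,d} + a.d.c.0 has moves -a-> p1, -c-> p2
  p1 = d.c.0 has moves -d-> p3
  p2 = d.0\{b,c,d} has moves -d-> p4
  p3 = c.0 has moves -c-> p5
  p4 = 0\{b,c,d} has moves ·
  p5 = 0 has moves ·
Reachable graph of Q (5 states):
  q0 = c.d.0\{b,c,d} + d.c.0 has moves -c-> q1, -d-> q2
  q1 = d.0\{b,c,d} has moves -d-> q3
  q2 = c.0 has moves -c-> q4
  q3 = 0\{b,c,d} has moves ·
  q4 = 0 has moves ·
Trace ⟨a⟩ through P, begin at {p0}:
  after a @ step 1: {p1}
  — P admits the full trace.
Trace ⟨a⟩ through Q, begin at {q0}:
  after a @ step 1: no successor for Q

a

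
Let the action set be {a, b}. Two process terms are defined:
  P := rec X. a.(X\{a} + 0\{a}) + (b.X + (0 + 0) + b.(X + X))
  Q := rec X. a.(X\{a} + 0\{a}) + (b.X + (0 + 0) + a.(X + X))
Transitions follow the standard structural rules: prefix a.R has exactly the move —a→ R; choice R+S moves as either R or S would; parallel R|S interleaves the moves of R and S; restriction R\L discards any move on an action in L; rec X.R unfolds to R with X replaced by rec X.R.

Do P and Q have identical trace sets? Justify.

P's transition system — 5 states:
  p0 = rec X. a.(X\{a} + 0\{a}) + (b.X + (0 + 0) + b.(X + X)) → -a-> p1, -b-> p0, -b-> p2
  p1 = (rec X. a.(X\{a} + 0\{a}) + (b.X + (0 + 0) + b.(X + X)))\{a} + 0\{a} → -b-> p3, -b-> p4
  p2 = (rec X. a.(X\{a} + 0\{a}) + (b.X + (0 + 0) + b.(X + X))) + (rec X. a.(X\{a} + 0\{a}) + (b.X + (0 + 0) + b.(X + X))) → -a-> p1, -b-> p0, -b-> p2
  p3 = ((rec X. a.(X\{a} + 0\{a}) + (b.X + (0 + 0) + b.(X + X))) + (rec X. a.(X\{a} + 0\{a}) + (b.X + (0 + 0) + b.(X + X))))\{a} → -b-> p3, -b-> p4
  p4 = (rec X. a.(X\{a} + 0\{a}) + (b.X + (0 + 0) + b.(X + X)))\{a} → -b-> p3, -b-> p4
Q's transition system — 4 states:
  q0 = rec X. a.(X\{a} + 0\{a}) + (b.X + (0 + 0) + a.(X + X)) → -a-> q1, -a-> q2, -b-> q0
  q1 = (rec X. a.(X\{a} + 0\{a}) + (b.X + (0 + 0) + a.(X + X))) + (rec X. a.(X\{a} + 0\{a}) + (b.X + (0 + 0) + a.(X + X))) → -a-> q1, -a-> q2, -b-> q0
  q2 = (rec X. a.(X\{a} + 0\{a}) + (b.X + (0 + 0) + a.(X + X)))\{a} + 0\{a} → -b-> q3
  q3 = (rec X. a.(X\{a} + 0\{a}) + (b.X + (0 + 0) + a.(X + X)))\{a} → -b-> q3
Run σ = ⟨aa⟩ on Q: start {q0}
  [1] a ⇒ {q1, q2}
  [2] a ⇒ {q1, q2}
  ✓ Q
Run σ = ⟨aa⟩ on P: start {p0}
  [1] a ⇒ {p1}
  [2] a ⇒ no successor for P

traces(P) ≠ traces(Q) — witness ⟨aa⟩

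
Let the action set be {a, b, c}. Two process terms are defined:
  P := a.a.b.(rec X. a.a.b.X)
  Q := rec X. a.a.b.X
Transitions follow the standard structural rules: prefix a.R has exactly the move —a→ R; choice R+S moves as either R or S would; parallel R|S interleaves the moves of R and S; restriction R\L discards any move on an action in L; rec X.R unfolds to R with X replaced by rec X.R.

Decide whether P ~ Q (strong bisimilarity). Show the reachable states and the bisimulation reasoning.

bisimilar

P's transition system — 4 states:
  m0 = a.a.b.(rec X. a.a.b.X) → ··a··> m1
  m1 = a.b.(rec X. a.a.b.X) → ··a··> m2
  m2 = b.(rec X. a.a.b.X) → ··b··> m3
  m3 = rec X. a.a.b.X → ··a··> m1
Q's transition system — 3 states:
  n0 = rec X. a.a.b.X → ··a··> n1
  n1 = a.b.(rec X. a.a.b.X) → ··a··> n2
  n2 = b.(rec X. a.a.b.X) → ··b··> n0
Partition-refinement fixed point:
  B0 = {m0, m3, n0}
  B1 = {m1, n1}
  B2 = {m2, n2}
m0 ∈ B0, n0 ∈ B0 → same block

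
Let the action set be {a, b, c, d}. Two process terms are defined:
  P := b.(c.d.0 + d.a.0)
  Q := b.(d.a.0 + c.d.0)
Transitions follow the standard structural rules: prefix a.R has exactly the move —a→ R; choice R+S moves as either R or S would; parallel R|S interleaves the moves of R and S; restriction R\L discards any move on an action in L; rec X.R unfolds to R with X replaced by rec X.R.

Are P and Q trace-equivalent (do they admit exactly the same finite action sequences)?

Reachable graph of P (5 states):
  u0 = b.(c.d.0 + d.a.0) has moves =b=> u1
  u1 = c.d.0 + d.a.0 has moves =c=> u2, =d=> u3
  u2 = d.0 has moves =d=> u4
  u3 = a.0 has moves =a=> u4
  u4 = 0 has moves deadlocked
Reachable graph of Q (5 states):
  v0 = b.(d.a.0 + c.d.0) has moves =b=> v1
  v1 = d.a.0 + c.d.0 has moves =c=> v2, =d=> v3
  v2 = d.0 has moves =d=> v4
  v3 = a.0 has moves =a=> v4
  v4 = 0 has moves deadlocked
Coarsest stable partition (strong bisimilarity classes):
  B0 = {u0, v0}
  B1 = {u1, v1}
  B2 = {u3, v3}
  B3 = {u4, v4}
  B4 = {u2, v2}
u0 ∈ B0, v0 ∈ B0 → same block
Bisimilar ⇒ trace-equivalent.

YES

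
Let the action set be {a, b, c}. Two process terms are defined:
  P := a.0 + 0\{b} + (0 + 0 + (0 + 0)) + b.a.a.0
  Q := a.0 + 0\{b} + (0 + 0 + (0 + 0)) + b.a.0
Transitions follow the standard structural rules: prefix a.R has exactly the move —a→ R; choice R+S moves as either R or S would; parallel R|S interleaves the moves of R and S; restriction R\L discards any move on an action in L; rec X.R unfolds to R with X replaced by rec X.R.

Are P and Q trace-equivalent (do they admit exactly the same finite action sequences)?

Reachable graph of P (4 states):
  m0 = a.0 + 0\{b} + (0 + 0 + (0 + 0)) + b.a.a.0 has moves -a-> m1, -b-> m2
  m1 = 0 has moves ·
  m2 = a.a.0 has moves -a-> m3
  m3 = a.0 has moves -a-> m1
Reachable graph of Q (3 states):
  n0 = a.0 + 0\{b} + (0 + 0 + (0 + 0)) + b.a.0 has moves -a-> n1, -b-> n2
  n1 = 0 has moves ·
  n2 = a.0 has moves -a-> n1
Executing baa from P (initial set {m0}):
  step 1 (b): {m2}
  step 2 (a): {m3}
  step 3 (a): {m1}
  P completes σ.
Executing baa from Q (initial set {n0}):
  step 1 (b): {n2}
  step 2 (a): {n1}
  step 3 (a): no successor for Q

NO — witness ⟨baa⟩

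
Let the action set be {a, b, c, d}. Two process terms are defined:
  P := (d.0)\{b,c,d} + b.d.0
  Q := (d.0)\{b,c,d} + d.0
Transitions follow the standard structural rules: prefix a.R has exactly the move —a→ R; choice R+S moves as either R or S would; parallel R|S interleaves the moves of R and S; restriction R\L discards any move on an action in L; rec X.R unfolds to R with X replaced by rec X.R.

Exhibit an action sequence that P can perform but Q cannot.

P's transition system — 3 states:
  s0 = (d.0)\{b,c,d} + b.d.0 | -b-> s1
  s1 = d.0 | -d-> s2
  s2 = 0 | ·
Q's transition system — 2 states:
  t0 = (d.0)\{b,c,d} + d.0 | -d-> t1
  t1 = 0 | ·
Trace ⟨b⟩ through P, begin at {s0}:
  [1] b ⇒ {s1}
  ✓ P
Trace ⟨b⟩ through Q, begin at {t0}:
  [1] b ⇒ ∅ (Q stuck)

b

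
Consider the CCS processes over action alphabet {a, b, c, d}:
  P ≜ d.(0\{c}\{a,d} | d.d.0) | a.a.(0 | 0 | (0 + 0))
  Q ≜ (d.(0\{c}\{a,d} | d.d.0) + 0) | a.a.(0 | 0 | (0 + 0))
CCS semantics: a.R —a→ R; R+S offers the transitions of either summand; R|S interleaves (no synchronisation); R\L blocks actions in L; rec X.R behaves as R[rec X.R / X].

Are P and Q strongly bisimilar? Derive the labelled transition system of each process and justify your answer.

P's transition system — 12 states:
  p0 = d.(0\{c}\{a,d} | d.d.0) | a.a.(0 | 0 | (0 + 0)) | -a-> p1, -d-> p2
  p1 = d.(0\{c}\{a,d} | d.d.0) | a.(0 | 0 | (0 + 0)) | -a-> p3, -d-> p4
  p2 = 0\{c}\{a,d} | d.d.0 | a.a.(0 | 0 | (0 + 0)) | -a-> p4, -d-> p5
  p3 = d.(0\{c}\{a,d} | d.d.0) | (0 | 0 | (0 + 0)) | -d-> p6
  p4 = 0\{c}\{a,d} | d.d.0 | a.(0 | 0 | (0 + 0)) | -a-> p6, -d-> p7
  p5 = 0\{c}\{a,d} | d.0 | a.a.(0 | 0 | (0 + 0)) | -a-> p7, -d-> p8
  p6 = 0\{c}\{a,d} | d.d.0 | (0 | 0 | (0 + 0)) | -d-> p9
  p7 = 0\{c}\{a,d} | d.0 | a.(0 | 0 | (0 + 0)) | -a-> p9, -d-> p10
  p8 = 0\{c}\{a,d} | 0 | a.a.(0 | 0 | (0 + 0)) | -a-> p10
  p9 = 0\{c}\{a,d} | d.0 | (0 | 0 | (0 + 0)) | -d-> p11
  p10 = 0\{c}\{a,d} | 0 | a.(0 | 0 | (0 + 0)) | -a-> p11
  p11 = 0\{c}\{a,d} | 0 | (0 | 0 | (0 + 0)) | deadlocked
Q's transition system — 12 states:
  q0 = (d.(0\{c}\{a,d} | d.d.0) + 0) | a.a.(0 | 0 | (0 + 0)) | -a-> q1, -d-> q2
  q1 = (d.(0\{c}\{a,d} | d.d.0) + 0) | a.(0 | 0 | (0 + 0)) | -a-> q3, -d-> q4
  q2 = 0\{c}\{a,d} | d.d.0 | a.a.(0 | 0 | (0 + 0)) | -a-> q4, -d-> q5
  q3 = (d.(0\{c}\{a,d} | d.d.0) + 0) | (0 | 0 | (0 + 0)) | -d-> q6
  q4 = 0\{c}\{a,d} | d.d.0 | a.(0 | 0 | (0 + 0)) | -a-> q6, -d-> q7
  q5 = 0\{c}\{a,d} | d.0 | a.a.(0 | 0 | (0 + 0)) | -a-> q7, -d-> q8
  q6 = 0\{c}\{a,d} | d.d.0 | (0 | 0 | (0 + 0)) | -d-> q9
  q7 = 0\{c}\{a,d} | d.0 | a.(0 | 0 | (0 + 0)) | -a-> q9, -d-> q10
  q8 = 0\{c}\{a,d} | 0 | a.a.(0 | 0 | (0 + 0)) | -a-> q10
  q9 = 0\{c}\{a,d} | d.0 | (0 | 0 | (0 + 0)) | -d-> q11
  q10 = 0\{c}\{a,d} | 0 | a.(0 | 0 | (0 + 0)) | -a-> q11
  q11 = 0\{c}\{a,d} | 0 | (0 | 0 | (0 + 0)) | deadlocked
Bisimilarity quotient blocks:
  B0 = {p0, q0}
  B1 = {p2, q2}
  B2 = {p4, q4}
  B3 = {p7, q7}
  B4 = {p9, q9}
  B5 = {p11, q11}
  B6 = {p10, q10}
  B7 = {p6, q6}
  B8 = {p5, q5}
  B9 = {p8, q8}
  B10 = {p1, q1}
  B11 = {p3, q3}
p0 ∈ B0, q0 ∈ B0 → same block

YES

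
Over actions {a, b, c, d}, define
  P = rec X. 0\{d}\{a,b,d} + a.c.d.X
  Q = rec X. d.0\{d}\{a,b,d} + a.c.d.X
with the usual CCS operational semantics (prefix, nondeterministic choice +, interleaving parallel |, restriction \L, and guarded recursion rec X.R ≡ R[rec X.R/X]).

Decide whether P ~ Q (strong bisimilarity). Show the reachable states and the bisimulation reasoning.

not bisimilar

P's transition system — 3 states:
  p0 = rec X. 0\{d}\{a,b,d} + a.c.d.X has moves --a--▸ p1
  p1 = c.d.(rec X. 0\{d}\{a,b,d} + a.c.d.X) has moves --c--▸ p2
  p2 = d.(rec X. 0\{d}\{a,b,d} + a.c.d.X) has moves --d--▸ p0
Q's transition system — 4 states:
  q0 = rec X. d.0\{d}\{a,b,d} + a.c.d.X has moves --a--▸ q1, --d--▸ q2
  q1 = c.d.(rec X. d.0\{d}\{a,b,d} + a.c.d.X) has moves --c--▸ q3
  q2 = 0\{d}\{a,b,d} has moves ∅
  q3 = d.(rec X. d.0\{d}\{a,b,d} + a.c.d.X) has moves --d--▸ q0
Coarsest stable partition (strong bisimilarity classes):
  B0 = {p0}
  B1 = {p1}
  B2 = {p2}
  B3 = {q0}
  B4 = {q2}
  B5 = {q1}
  B6 = {q3}
p0 ∈ B0, q0 ∈ B3 → different blocks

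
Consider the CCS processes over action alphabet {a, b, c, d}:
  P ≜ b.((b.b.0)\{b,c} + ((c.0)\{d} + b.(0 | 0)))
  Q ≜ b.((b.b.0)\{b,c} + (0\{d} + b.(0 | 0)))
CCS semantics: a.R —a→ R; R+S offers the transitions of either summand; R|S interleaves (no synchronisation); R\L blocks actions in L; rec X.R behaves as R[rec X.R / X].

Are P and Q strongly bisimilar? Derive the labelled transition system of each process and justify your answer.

Reachable graph of P (4 states):
  s0 = b.((b.b.0)\{b,c} + ((c.0)\{d} + b.(0 | 0))) | -b-> s1
  s1 = (b.b.0)\{b,c} + ((c.0)\{d} + b.(0 | 0)) | -b-> s2, -c-> s3
  s2 = 0 | 0 | stopped
  s3 = 0\{d} | stopped
Reachable graph of Q (3 states):
  t0 = b.((b.b.0)\{b,c} + (0\{d} + b.(0 | 0))) | -b-> t1
  t1 = (b.b.0)\{b,c} + (0\{d} + b.(0 | 0)) | -b-> t2
  t2 = 0 | 0 | stopped
Bisimilarity quotient blocks:
  B0 = {s0}
  B1 = {s1}
  B2 = {s2, s3, t2}
  B3 = {t0}
  B4 = {t1}
s0 ∈ B0, t0 ∈ B3 → different blocks

P ≁ Q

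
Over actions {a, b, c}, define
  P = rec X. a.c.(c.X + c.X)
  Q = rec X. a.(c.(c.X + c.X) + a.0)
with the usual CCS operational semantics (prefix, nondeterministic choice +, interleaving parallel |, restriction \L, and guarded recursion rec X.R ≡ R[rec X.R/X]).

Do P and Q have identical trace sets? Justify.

LTS(P): 3 reachable states
  m0 = rec X. a.c.(c.X + c.X) ⊢ -a-> m1
  m1 = c.(c.(rec X. a.c.(c.X + c.X)) + c.(rec X. a.c.(c.X + c.X))) ⊢ -c-> m2
  m2 = c.(rec X. a.c.(c.X + c.X)) + c.(rec X. a.c.(c.X + c.X)) ⊢ -c-> m0
LTS(Q): 4 reachable states
  n0 = rec X. a.(c.(c.X + c.X) + a.0) ⊢ -a-> n1
  n1 = c.(c.(rec X. a.(c.(c.X + c.X) + a.0)) + c.(rec X. a.(c.(c.X + c.X) + a.0))) + a.0 ⊢ -a-> n2, -c-> n3
  n2 = 0 ⊢ deadlocked
  n3 = c.(rec X. a.(c.(c.X + c.X) + a.0)) + c.(rec X. a.(c.(c.X + c.X) + a.0)) ⊢ -c-> n0
Executing aa from Q (initial set {n0}):
  step 1 (a): {n1}
  step 2 (a): {n2}
  Q completes σ.
Executing aa from P (initial set {m0}):
  step 1 (a): {m1}
  step 2 (a): no successor for P

trace-distinct — witness ⟨aa⟩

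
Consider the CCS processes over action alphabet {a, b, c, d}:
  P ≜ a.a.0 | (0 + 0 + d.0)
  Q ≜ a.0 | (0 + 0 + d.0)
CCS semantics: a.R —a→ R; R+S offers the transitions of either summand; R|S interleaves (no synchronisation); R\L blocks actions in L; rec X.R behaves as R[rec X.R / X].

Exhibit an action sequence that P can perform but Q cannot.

LTS(P): 6 reachable states
  p0 = a.a.0 | (0 + 0 + d.0) | -a-> p1, -d-> p2
  p1 = a.0 | (0 + 0 + d.0) | -a-> p3, -d-> p4
  p2 = a.a.0 | 0 | -a-> p4
  p3 = 0 | (0 + 0 + d.0) | -d-> p5
  p4 = a.0 | 0 | -a-> p5
  p5 = 0 | 0 | ∅
LTS(Q): 4 reachable states
  q0 = a.0 | (0 + 0 + d.0) | -a-> q1, -d-> q2
  q1 = 0 | (0 + 0 + d.0) | -d-> q3
  q2 = a.0 | 0 | -a-> q3
  q3 = 0 | 0 | ∅
Trace ⟨aa⟩ through P, begin at {p0}:
  after a @ step 1: {p1}
  after a @ step 2: {p3}
  P completes σ.
Trace ⟨aa⟩ through Q, begin at {q0}:
  after a @ step 1: {q1}
  after a @ step 2: ∅  — Q cannot continue

aa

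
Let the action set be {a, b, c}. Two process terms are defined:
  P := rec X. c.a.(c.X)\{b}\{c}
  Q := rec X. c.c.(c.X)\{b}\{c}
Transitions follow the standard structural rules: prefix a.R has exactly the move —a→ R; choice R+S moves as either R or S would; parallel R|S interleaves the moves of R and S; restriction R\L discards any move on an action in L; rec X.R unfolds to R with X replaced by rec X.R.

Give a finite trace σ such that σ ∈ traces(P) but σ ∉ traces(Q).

ca

P's transition system — 3 states:
  p0 = rec X. c.a.(c.X)\{b}\{c} ⊢ ··c··> p1
  p1 = a.(c.(rec X. c.a.(c.X)\{b}\{c}))\{b}\{c} ⊢ ··a··> p2
  p2 = (c.(rec X. c.a.(c.X)\{b}\{c}))\{b}\{c} ⊢ ∅
Q's transition system — 3 states:
  q0 = rec X. c.c.(c.X)\{b}\{c} ⊢ ··c··> q1
  q1 = c.(c.(rec X. c.c.(c.X)\{b}\{c}))\{b}\{c} ⊢ ··c··> q2
  q2 = (c.(rec X. c.c.(c.X)\{b}\{c}))\{b}\{c} ⊢ ∅
Run σ = ⟨ca⟩ on P: start {p0}
  step 1 (c): {p1}
  step 2 (a): {p2}
  ✓ P
Run σ = ⟨ca⟩ on Q: start {q0}
  step 1 (c): {q1}
  step 2 (a): ∅ (Q stuck)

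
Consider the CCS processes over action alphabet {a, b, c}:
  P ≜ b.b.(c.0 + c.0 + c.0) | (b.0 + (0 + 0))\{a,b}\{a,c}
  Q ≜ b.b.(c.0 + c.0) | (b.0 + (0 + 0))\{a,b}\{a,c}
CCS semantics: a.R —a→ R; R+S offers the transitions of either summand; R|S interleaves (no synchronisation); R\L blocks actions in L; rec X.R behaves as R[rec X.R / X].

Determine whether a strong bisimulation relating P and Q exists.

bisimilar

Reachable graph of P (4 states):
  p0 = b.b.(c.0 + c.0 + c.0) | (b.0 + (0 + 0))\{a,b}\{a,c} | =b=> p1
  p1 = b.(c.0 + c.0 + c.0) | (b.0 + (0 + 0))\{a,b}\{a,c} | =b=> p2
  p2 = (c.0 + c.0 + c.0) | (b.0 + (0 + 0))\{a,b}\{a,c} | =c=> p3
  p3 = 0 | (b.0 + (0 + 0))\{a,b}\{a,c} | ·
Reachable graph of Q (4 states):
  q0 = b.b.(c.0 + c.0) | (b.0 + (0 + 0))\{a,b}\{a,c} | =b=> q1
  q1 = b.(c.0 + c.0) | (b.0 + (0 + 0))\{a,b}\{a,c} | =b=> q2
  q2 = (c.0 + c.0) | (b.0 + (0 + 0))\{a,b}\{a,c} | =c=> q3
  q3 = 0 | (b.0 + (0 + 0))\{a,b}\{a,c} | ·
Bisimilarity quotient blocks:
  B0 = {p0, q0}
  B1 = {p1, q1}
  B2 = {p2, q2}
  B3 = {p3, q3}
p0 ∈ B0, q0 ∈ B0 → same block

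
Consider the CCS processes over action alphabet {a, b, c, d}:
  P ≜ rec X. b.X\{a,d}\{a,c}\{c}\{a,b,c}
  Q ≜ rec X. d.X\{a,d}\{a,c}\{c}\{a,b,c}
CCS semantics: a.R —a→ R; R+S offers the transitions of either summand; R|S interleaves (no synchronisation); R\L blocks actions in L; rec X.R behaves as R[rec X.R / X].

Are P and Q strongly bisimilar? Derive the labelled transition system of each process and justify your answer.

not bisimilar

Reachable graph of P (2 states):
  u0 = rec X. b.X\{a,d}\{a,c}\{c}\{a,b,c} has moves =b=> u1
  u1 = (rec X. b.X\{a,d}\{a,c}\{c}\{a,b,c})\{a,d}\{a,c}\{c}\{a,b,c} has moves ·
Reachable graph of Q (2 states):
  v0 = rec X. d.X\{a,d}\{a,c}\{c}\{a,b,c} has moves =d=> v1
  v1 = (rec X. d.X\{a,d}\{a,c}\{c}\{a,b,c})\{a,d}\{a,c}\{c}\{a,b,c} has moves ·
Coarsest stable partition (strong bisimilarity classes):
  B0 = {u0}
  B1 = {u1, v1}
  B2 = {v0}
u0 ∈ B0, v0 ∈ B2 → different blocks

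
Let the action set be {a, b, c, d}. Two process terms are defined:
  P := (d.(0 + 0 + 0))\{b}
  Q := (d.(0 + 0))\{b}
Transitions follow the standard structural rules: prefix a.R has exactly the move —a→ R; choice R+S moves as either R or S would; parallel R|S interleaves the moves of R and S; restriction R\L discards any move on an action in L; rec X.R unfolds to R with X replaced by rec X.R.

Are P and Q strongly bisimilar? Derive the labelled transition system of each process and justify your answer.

LTS(P): 2 reachable states
  u0 = (d.(0 + 0 + 0))\{b} | =d=> u1
  u1 = (0 + 0 + 0)\{b} | stopped
LTS(Q): 2 reachable states
  v0 = (d.(0 + 0))\{b} | =d=> v1
  v1 = (0 + 0)\{b} | stopped
Partition-refinement fixed point:
  B0 = {u0, v0}
  B1 = {u1, v1}
u0 ∈ B0, v0 ∈ B0 → same block

bisimilar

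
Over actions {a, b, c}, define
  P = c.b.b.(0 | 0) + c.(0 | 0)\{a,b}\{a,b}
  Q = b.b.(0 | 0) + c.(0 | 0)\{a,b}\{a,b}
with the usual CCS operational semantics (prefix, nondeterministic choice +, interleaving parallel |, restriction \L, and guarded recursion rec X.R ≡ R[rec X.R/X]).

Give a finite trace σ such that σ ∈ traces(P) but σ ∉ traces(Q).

cb

Reachable graph of P (5 states):
  s0 = c.b.b.(0 | 0) + c.(0 | 0)\{a,b}\{a,b} has moves ··c··> s1, ··c··> s2
  s1 = (0 | 0)\{a,b}\{a,b} has moves (no moves)
  s2 = b.b.(0 | 0) has moves ··b··> s3
  s3 = b.(0 | 0) has moves ··b··> s4
  s4 = 0 | 0 has moves (no moves)
Reachable graph of Q (4 states):
  t0 = b.b.(0 | 0) + c.(0 | 0)\{a,b}\{a,b} has moves ··b··> t1, ··c··> t2
  t1 = b.(0 | 0) has moves ··b··> t3
  t2 = (0 | 0)\{a,b}\{a,b} has moves (no moves)
  t3 = 0 | 0 has moves (no moves)
Executing cb from P (initial set {s0}):
  after c @ step 1: {s1, s2}
  after b @ step 2: {s3}
  — P admits the full trace.
Executing cb from Q (initial set {t0}):
  after c @ step 1: {t2}
  after b @ step 2: no successor for Q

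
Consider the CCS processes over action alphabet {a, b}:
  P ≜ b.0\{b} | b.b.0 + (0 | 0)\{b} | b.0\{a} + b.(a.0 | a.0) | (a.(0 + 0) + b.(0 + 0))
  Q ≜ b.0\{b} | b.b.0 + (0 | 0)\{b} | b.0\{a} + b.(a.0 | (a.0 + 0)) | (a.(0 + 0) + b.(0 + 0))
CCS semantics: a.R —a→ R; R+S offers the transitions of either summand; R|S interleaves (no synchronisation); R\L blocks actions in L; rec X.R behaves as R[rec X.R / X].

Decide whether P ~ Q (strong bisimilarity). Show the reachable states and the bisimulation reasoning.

Reachable graph of P (16 states):
  u0 = b.0\{b} | b.b.0 + (0 | 0)\{b} | b.0\{a} + b.(a.0 | a.0) | (a.(0 + 0) + b.(0 + 0)) has moves —a→ u1, —b→ u1, —b→ u2, —b→ u3, —b→ u4, —b→ u5
  u1 = b.(a.0 | a.0) | (0 + 0) has moves —b→ u6
  u2 = (0 | 0)\{b} | 0\{a} has moves (no moves)
  u3 = 0\{b} | b.b.0 has moves —b→ u7
  u4 = a.0 | a.0 | (a.(0 + 0) + b.(0 + 0)) has moves —a→ u6, —a→ u8, —a→ u9, —b→ u6
  u5 = b.0\{b} | b.0 has moves —b→ u10, —b→ u7
  u6 = a.0 | a.0 | (0 + 0) has moves —a→ u11, —a→ u12
  u7 = 0\{b} | b.0 has moves —b→ u13
  u8 = 0 | a.0 | (a.(0 + 0) + b.(0 + 0)) has moves —a→ u11, —a→ u14, —b→ u11
  u9 = a.0 | 0 | (a.(0 + 0) + b.(0 + 0)) has moves —a→ u12, —a→ u14, —b→ u12
  u10 = b.0\{b} | 0 has moves —b→ u13
  u11 = 0 | a.0 | (0 + 0) has moves —a→ u15
  u12 = a.0 | 0 | (0 + 0) has moves —a→ u15
  u13 = 0\{b} | 0 has moves (no moves)
  u14 = 0 | 0 | (a.(0 + 0) + b.(0 + 0)) has moves —a→ u15, —b→ u15
  u15 = 0 | 0 | (0 + 0) has moves (no moves)
Reachable graph of Q (16 states):
  v0 = b.0\{b} | b.b.0 + (0 | 0)\{b} | b.0\{a} + b.(a.0 | (a.0 + 0)) | (a.(0 + 0) + b.(0 + 0)) has moves —a→ v1, —b→ v1, —b→ v2, —b→ v3, —b→ v4, —b→ v5
  v1 = b.(a.0 | (a.0 + 0)) | (0 + 0) has moves —b→ v6
  v2 = (0 | 0)\{b} | 0\{a} has moves (no moves)
  v3 = 0\{b} | b.b.0 has moves —b→ v7
  v4 = a.0 | (a.0 + 0) | (a.(0 + 0) + b.(0 + 0)) has moves —a→ v6, —a→ v8, —a→ v9, —b→ v6
  v5 = b.0\{b} | b.0 has moves —b→ v10, —b→ v7
  v6 = a.0 | (a.0 + 0) | (0 + 0) has moves —a→ v11, —a→ v12
  v7 = 0\{b} | b.0 has moves —b→ v13
  v8 = 0 | (a.0 + 0) | (a.(0 + 0) + b.(0 + 0)) has moves —a→ v11, —a→ v14, —b→ v11
  v9 = a.0 | 0 | (a.(0 + 0) + b.(0 + 0)) has moves —a→ v12, —a→ v14, —b→ v12
  v10 = b.0\{b} | 0 has moves —b→ v13
  v11 = 0 | (a.0 + 0) | (0 + 0) has moves —a→ v15
  v12 = a.0 | 0 | (0 + 0) has moves —a→ v15
  v13 = 0\{b} | 0 has moves (no moves)
  v14 = 0 | 0 | (a.(0 + 0) + b.(0 + 0)) has moves —a→ v15, —b→ v15
  v15 = 0 | 0 | (0 + 0) has moves (no moves)
Coarsest stable partition (strong bisimilarity classes):
  B0 = {u0, v0}
  B1 = {u13, u15, u2, v13, v15, v2}
  B2 = {u3, u5, v3, v5}
  B3 = {u10, u7, v10, v7}
  B4 = {u4, v4}
  B5 = {u8, u9, v8, v9}
  B6 = {u11, u12, v11, v12}
  B7 = {u14, v14}
  B8 = {u6, v6}
  B9 = {u1, v1}
u0 ∈ B0, v0 ∈ B0 → same block

bisimilar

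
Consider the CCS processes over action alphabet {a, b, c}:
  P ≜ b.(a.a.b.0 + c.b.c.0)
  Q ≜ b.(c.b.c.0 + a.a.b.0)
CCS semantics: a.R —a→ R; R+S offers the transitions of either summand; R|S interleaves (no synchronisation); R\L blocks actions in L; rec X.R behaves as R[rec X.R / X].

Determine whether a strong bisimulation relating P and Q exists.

bisimilar

P's transition system — 7 states:
  m0 = b.(a.a.b.0 + c.b.c.0) :: -b-> m1
  m1 = a.a.b.0 + c.b.c.0 :: -a-> m2, -c-> m3
  m2 = a.b.0 :: -a-> m4
  m3 = b.c.0 :: -b-> m5
  m4 = b.0 :: -b-> m6
  m5 = c.0 :: -c-> m6
  m6 = 0 :: (no moves)
Q's transition system — 7 states:
  n0 = b.(c.b.c.0 + a.a.b.0) :: -b-> n1
  n1 = c.b.c.0 + a.a.b.0 :: -a-> n2, -c-> n3
  n2 = a.b.0 :: -a-> n4
  n3 = b.c.0 :: -b-> n5
  n4 = b.0 :: -b-> n6
  n5 = c.0 :: -c-> n6
  n6 = 0 :: (no moves)
Coarsest stable partition (strong bisimilarity classes):
  B0 = {m0, n0}
  B1 = {m1, n1}
  B2 = {m2, n2}
  B3 = {m4, n4}
  B4 = {m6, n6}
  B5 = {m3, n3}
  B6 = {m5, n5}
m0 ∈ B0, n0 ∈ B0 → same block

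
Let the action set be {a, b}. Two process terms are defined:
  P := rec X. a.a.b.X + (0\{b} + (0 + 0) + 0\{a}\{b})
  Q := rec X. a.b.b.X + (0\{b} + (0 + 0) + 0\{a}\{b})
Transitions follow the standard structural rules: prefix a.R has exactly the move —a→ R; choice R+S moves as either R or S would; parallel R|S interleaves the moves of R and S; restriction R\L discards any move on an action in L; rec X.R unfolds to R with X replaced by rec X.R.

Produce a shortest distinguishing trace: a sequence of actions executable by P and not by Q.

P's transition system — 3 states:
  u0 = rec X. a.a.b.X + (0\{b} + (0 + 0) + 0\{a}\{b}) ⊢ -a-> u1
  u1 = a.b.(rec X. a.a.b.X + (0\{b} + (0 + 0) + 0\{a}\{b})) ⊢ -a-> u2
  u2 = b.(rec X. a.a.b.X + (0\{b} + (0 + 0) + 0\{a}\{b})) ⊢ -b-> u0
Q's transition system — 3 states:
  v0 = rec X. a.b.b.X + (0\{b} + (0 + 0) + 0\{a}\{b}) ⊢ -a-> v1
  v1 = b.b.(rec X. a.b.b.X + (0\{b} + (0 + 0) + 0\{a}\{b})) ⊢ -b-> v2
  v2 = b.(rec X. a.b.b.X + (0\{b} + (0 + 0) + 0\{a}\{b})) ⊢ -b-> v0
Trace ⟨aa⟩ through P, begin at {u0}:
  after a @ step 1: {u1}
  after a @ step 2: {u2}
  ✓ P
Trace ⟨aa⟩ through Q, begin at {v0}:
  after a @ step 1: {v1}
  after a @ step 2: no successor for Q

aa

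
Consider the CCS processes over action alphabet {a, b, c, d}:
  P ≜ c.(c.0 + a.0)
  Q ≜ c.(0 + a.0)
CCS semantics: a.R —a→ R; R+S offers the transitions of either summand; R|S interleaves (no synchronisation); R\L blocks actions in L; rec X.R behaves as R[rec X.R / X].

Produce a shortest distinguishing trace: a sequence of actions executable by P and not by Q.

P's transition system — 3 states:
  m0 = c.(c.0 + a.0) ⊢ ··c··> m1
  m1 = c.0 + a.0 ⊢ ··a··> m2, ··c··> m2
  m2 = 0 ⊢ stopped
Q's transition system — 3 states:
  n0 = c.(0 + a.0) ⊢ ··c··> n1
  n1 = 0 + a.0 ⊢ ··a··> n2
  n2 = 0 ⊢ stopped
Run σ = ⟨cc⟩ on P: start {m0}
  [1] c ⇒ {m1}
  [2] c ⇒ {m2}
  P completes σ.
Run σ = ⟨cc⟩ on Q: start {n0}
  [1] c ⇒ {n1}
  [2] c ⇒ ∅ (Q stuck)

cc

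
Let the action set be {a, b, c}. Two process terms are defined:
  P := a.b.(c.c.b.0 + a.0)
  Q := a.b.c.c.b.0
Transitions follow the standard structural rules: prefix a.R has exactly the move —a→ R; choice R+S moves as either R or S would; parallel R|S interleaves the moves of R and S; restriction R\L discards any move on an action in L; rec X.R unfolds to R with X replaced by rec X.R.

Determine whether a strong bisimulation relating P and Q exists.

P ≁ Q

P's transition system — 6 states:
  m0 = a.b.(c.c.b.0 + a.0) → -a-> m1
  m1 = b.(c.c.b.0 + a.0) → -b-> m2
  m2 = c.c.b.0 + a.0 → -a-> m3, -c-> m4
  m3 = 0 → deadlocked
  m4 = c.b.0 → -c-> m5
  m5 = b.0 → -b-> m3
Q's transition system — 6 states:
  n0 = a.b.c.c.b.0 → -a-> n1
  n1 = b.c.c.b.0 → -b-> n2
  n2 = c.c.b.0 → -c-> n3
  n3 = c.b.0 → -c-> n4
  n4 = b.0 → -b-> n5
  n5 = 0 → deadlocked
Partition-refinement fixed point:
  B0 = {m0}
  B1 = {m1}
  B2 = {m2}
  B3 = {m4, n3}
  B4 = {m5, n4}
  B5 = {m3, n5}
  B6 = {n0}
  B7 = {n1}
  B8 = {n2}
m0 ∈ B0, n0 ∈ B6 → different blocks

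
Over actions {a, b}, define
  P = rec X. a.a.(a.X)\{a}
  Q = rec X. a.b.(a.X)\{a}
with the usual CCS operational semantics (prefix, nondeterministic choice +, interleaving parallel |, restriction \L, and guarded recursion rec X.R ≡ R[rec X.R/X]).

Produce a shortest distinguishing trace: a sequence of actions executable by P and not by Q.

aa

Reachable graph of P (3 states):
  p0 = rec X. a.a.(a.X)\{a} has moves =a=> p1
  p1 = a.(a.(rec X. a.a.(a.X)\{a}))\{a} has moves =a=> p2
  p2 = (a.(rec X. a.a.(a.X)\{a}))\{a} has moves (no moves)
Reachable graph of Q (3 states):
  q0 = rec X. a.b.(a.X)\{a} has moves =a=> q1
  q1 = b.(a.(rec X. a.b.(a.X)\{a}))\{a} has moves =b=> q2
  q2 = (a.(rec X. a.b.(a.X)\{a}))\{a} has moves (no moves)
Executing aa from P (initial set {p0}):
  after a @ step 1: {p1}
  after a @ step 2: {p2}
  ✓ P
Executing aa from Q (initial set {q0}):
  after a @ step 1: {q1}
  after a @ step 2: no successor for Q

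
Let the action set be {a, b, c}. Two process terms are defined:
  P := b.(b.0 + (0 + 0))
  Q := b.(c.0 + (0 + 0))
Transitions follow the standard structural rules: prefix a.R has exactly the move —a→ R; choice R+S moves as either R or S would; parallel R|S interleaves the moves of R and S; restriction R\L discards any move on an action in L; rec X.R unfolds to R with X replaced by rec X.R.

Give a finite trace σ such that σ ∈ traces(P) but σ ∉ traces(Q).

bb

LTS(P): 3 reachable states
  m0 = b.(b.0 + (0 + 0)) has moves -b-> m1
  m1 = b.0 + (0 + 0) has moves -b-> m2
  m2 = 0 has moves ∅
LTS(Q): 3 reachable states
  n0 = b.(c.0 + (0 + 0)) has moves -b-> n1
  n1 = c.0 + (0 + 0) has moves -c-> n2
  n2 = 0 has moves ∅
Run σ = ⟨bb⟩ on P: start {m0}
  step 1 (b): {m1}
  step 2 (b): {m2}
  — P admits the full trace.
Run σ = ⟨bb⟩ on Q: start {n0}
  step 1 (b): {n1}
  step 2 (b): no successor for Q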